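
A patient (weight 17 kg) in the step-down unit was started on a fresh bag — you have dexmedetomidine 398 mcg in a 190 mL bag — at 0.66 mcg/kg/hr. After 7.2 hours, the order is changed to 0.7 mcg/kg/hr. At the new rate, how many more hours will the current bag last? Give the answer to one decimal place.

26.7 hours

Initial rate:
Dose = 0.66 mcg/kg/hr × 17 kg = 11.22 mcg/hr
Concentration = 398 mcg ÷ 190 mL = 2.094737 mcg/mL
Rate = 11.22 mcg/hr ÷ 2.094737 mcg/mL = 5.356281 mL/hr
Volume infused so far = 5.356281 mL/hr × 7.2 hr = 38.56523 mL
Volume remaining = 190 − 38.56523 = 151.4348 mL
New rate:
Dose = 0.7 mcg/kg/hr × 17 kg = 11.9 mcg/hr
Rate = 11.9 mcg/hr ÷ 2.094737 mcg/mL = 5.680905 mL/hr
Time remaining = 151.4348 mL ÷ 5.680905 mL/hr = 26.65681 hr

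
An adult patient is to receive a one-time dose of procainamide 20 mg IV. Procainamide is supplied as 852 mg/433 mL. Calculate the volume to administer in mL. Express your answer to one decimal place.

Concentration = 852 mg ÷ 433 mL = 1.967667 mg/mL
Volume = 20 mg ÷ 1.967667 mg/mL = 10.16432 mL

10.2 mL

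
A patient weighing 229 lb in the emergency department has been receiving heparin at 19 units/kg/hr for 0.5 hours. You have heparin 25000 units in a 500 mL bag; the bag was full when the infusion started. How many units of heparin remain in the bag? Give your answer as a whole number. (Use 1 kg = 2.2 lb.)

Weight = 229 lb ÷ 2.2 lb/kg = 104.0909 kg
Dose = 19 units/kg/hr × 104.0909 kg = 1977.727 units/hr
Concentration = 25000 units ÷ 500 mL = 50 units/mL
Rate = 1977.727 units/hr ÷ 50 units/mL = 39.55455 mL/hr
Volume infused = 39.55455 mL/hr × 0.5 hr = 19.77727 mL
Volume remaining = 500 − 19.77727 = 480.2227 mL
Drug remaining = 480.2227 mL × 50 units/mL = 24011.14 units

24011 units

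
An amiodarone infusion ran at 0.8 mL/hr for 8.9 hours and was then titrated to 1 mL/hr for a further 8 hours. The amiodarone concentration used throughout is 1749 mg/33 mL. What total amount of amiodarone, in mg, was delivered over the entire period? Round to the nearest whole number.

801 mg

Concentration = 1749 mg ÷ 33 mL = 53 mg/mL
Stage 1: 0.8 mL/hr × 8.9 hr = 7.12 mL → 7.12 mL × 53 mg/mL = 377.36 mg
Stage 2: 1 mL/hr × 8 hr = 8 mL → 8 mL × 53 mg/mL = 424 mg
Total = 377.36 + 424 = 801.36 mg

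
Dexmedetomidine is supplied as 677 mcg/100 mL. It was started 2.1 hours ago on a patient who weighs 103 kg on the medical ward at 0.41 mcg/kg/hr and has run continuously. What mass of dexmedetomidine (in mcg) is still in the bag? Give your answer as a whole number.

Dose = 0.41 mcg/kg/hr × 103 kg = 42.23 mcg/hr
Concentration = 677 mcg ÷ 100 mL = 6.77 mcg/mL
Rate = 42.23 mcg/hr ÷ 6.77 mcg/mL = 6.237814 mL/hr
Volume infused = 6.237814 mL/hr × 2.1 hr = 13.09941 mL
Volume remaining = 100 − 13.09941 = 86.90059 mL
Drug remaining = 86.90059 mL × 6.77 mcg/mL = 588.317 mcg

588 mcg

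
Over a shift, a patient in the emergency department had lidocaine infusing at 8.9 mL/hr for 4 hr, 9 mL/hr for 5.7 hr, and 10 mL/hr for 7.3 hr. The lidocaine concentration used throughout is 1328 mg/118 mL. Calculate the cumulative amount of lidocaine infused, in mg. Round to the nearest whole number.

Concentration = 1328 mg ÷ 118 mL = 11.25424 mg/mL
Stage 1: 8.9 mL/hr × 4 hr = 35.6 mL → 35.6 mL × 11.25424 mg/mL = 400.6508 mg
Stage 2: 9 mL/hr × 5.7 hr = 51.3 mL → 51.3 mL × 11.25424 mg/mL = 577.3424 mg
Stage 3: 10 mL/hr × 7.3 hr = 73 mL → 73 mL × 11.25424 mg/mL = 821.5593 mg
Total = 400.6508 + 577.3424 + 821.5593 = 1799.553 mg

1800 mg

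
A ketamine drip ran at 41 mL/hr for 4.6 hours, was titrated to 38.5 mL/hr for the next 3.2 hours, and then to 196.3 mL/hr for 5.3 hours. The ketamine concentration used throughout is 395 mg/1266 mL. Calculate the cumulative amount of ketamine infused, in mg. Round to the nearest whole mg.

422 mg

Concentration = 395 mg ÷ 1266 mL = 0.3120063 mg/mL
Stage 1: 41 mL/hr × 4.6 hr = 188.6 mL → 188.6 mL × 0.3120063 mg/mL = 58.84439 mg
Stage 2: 38.5 mL/hr × 3.2 hr = 123.2 mL → 123.2 mL × 0.3120063 mg/mL = 38.43918 mg
Stage 3: 196.3 mL/hr × 5.3 hr = 1040.39 mL → 1040.39 mL × 0.3120063 mg/mL = 324.6083 mg
Total = 58.84439 + 38.43918 + 324.6083 = 421.8918 mg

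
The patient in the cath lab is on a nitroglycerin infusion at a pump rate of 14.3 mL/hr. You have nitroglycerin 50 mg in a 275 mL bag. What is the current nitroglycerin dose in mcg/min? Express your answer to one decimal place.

Concentration = 50 mg ÷ 275 mL = 0.1818182 mg/mL = 181.8182 mcg/mL
Drug rate = 14.3 mL/hr × 181.8182 mcg/mL = 2600 mcg/hr
2600 mcg/hr ÷ 60 min/hr = 43.33333 mcg/min

43.3 mcg/min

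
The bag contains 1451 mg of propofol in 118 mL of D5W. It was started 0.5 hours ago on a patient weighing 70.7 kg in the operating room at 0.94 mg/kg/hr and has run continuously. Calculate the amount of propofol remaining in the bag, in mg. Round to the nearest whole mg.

Dose = 0.94 mg/kg/hr × 70.7 kg = 66.458 mg/hr
Concentration = 1451 mg ÷ 118 mL = 12.29661 mg/mL
Rate = 66.458 mg/hr ÷ 12.29661 mg/mL = 5.404579 mL/hr
Volume infused = 5.404579 mL/hr × 0.5 hr = 2.702289 mL
Volume remaining = 118 − 2.702289 = 115.2977 mL
Drug remaining = 115.2977 mL × 12.29661 mg/mL = 1417.771 mg

1418 mg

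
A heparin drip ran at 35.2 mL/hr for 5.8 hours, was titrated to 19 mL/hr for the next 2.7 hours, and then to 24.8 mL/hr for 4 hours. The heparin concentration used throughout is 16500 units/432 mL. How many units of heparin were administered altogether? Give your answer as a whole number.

Concentration = 16500 units ÷ 432 mL = 38.19444 units/mL
Stage 1: 35.2 mL/hr × 5.8 hr = 204.16 mL → 204.16 mL × 38.19444 units/mL = 7797.778 units
Stage 2: 19 mL/hr × 2.7 hr = 51.3 mL → 51.3 mL × 38.19444 units/mL = 1959.375 units
Stage 3: 24.8 mL/hr × 4 hr = 99.2 mL → 99.2 mL × 38.19444 units/mL = 3788.889 units
Total = 7797.778 + 1959.375 + 3788.889 = 13546.04 units

13546 units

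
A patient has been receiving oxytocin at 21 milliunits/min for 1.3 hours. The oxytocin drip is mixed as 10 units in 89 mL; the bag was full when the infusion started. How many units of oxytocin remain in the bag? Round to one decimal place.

8.4 units

21 milliunits/min × 60 min/hr = 1260 milliunits/hr
Concentration = 10 units ÷ 89 mL = 0.1123596 units/mL = 112.3596 milliunits/mL
Rate = 1260 milliunits/hr ÷ 112.3596 milliunits/mL = 11.214 mL/hr
Volume infused = 11.214 mL/hr × 1.3 hr = 14.5782 mL
Volume remaining = 89 − 14.5782 = 74.4218 mL
Drug remaining = 74.4218 mL × 112.3596 milliunits/mL = 8362 milliunits = 8.362 units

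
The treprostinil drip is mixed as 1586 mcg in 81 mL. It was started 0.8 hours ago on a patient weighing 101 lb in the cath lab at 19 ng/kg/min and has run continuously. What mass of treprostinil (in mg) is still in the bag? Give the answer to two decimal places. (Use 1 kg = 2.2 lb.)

1.54 mg

Weight = 101 lb ÷ 2.2 lb/kg = 45.90909 kg
Dose = 19 ng/kg/min × 45.90909 kg = 872.2727 ng/min
872.2727 ng/min × 60 min/hr = 52336.36 ng/hr
Concentration = 1586 mcg ÷ 81 mL = 19.58025 mcg/mL = 19580.25 ng/mL
Rate = 52336.36 ng/hr ÷ 19580.25 ng/mL = 2.672916 mL/hr
Volume infused = 2.672916 mL/hr × 0.8 hr = 2.138333 mL
Volume remaining = 81 − 2.138333 = 78.86167 mL
Drug remaining = 78.86167 mL × 19580.25 ng/mL = 1544131 ng = 1.544131 mg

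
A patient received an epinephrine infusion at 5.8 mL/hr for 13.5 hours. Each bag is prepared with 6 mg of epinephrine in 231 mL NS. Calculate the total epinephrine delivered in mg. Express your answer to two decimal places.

Concentration = 6 mg ÷ 231 mL = 0.02597403 mg/mL = 25.97403 mcg/mL
Drug rate = 5.8 mL/hr × 25.97403 mcg/mL = 150.6494 mcg/hr
Total = 150.6494 mcg/hr × 13.5 hr = 2033.766 mcg = 2.033766 mg

2.03 mg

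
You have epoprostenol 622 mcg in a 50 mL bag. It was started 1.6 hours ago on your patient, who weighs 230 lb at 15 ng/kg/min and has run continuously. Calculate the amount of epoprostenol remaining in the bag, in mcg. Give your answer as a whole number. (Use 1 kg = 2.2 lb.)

Weight = 230 lb ÷ 2.2 lb/kg = 104.5455 kg
Dose = 15 ng/kg/min × 104.5455 kg = 1568.182 ng/min
1568.182 ng/min × 60 min/hr = 94090.91 ng/hr
Concentration = 622 mcg ÷ 50 mL = 12.44 mcg/mL = 12440 ng/mL
Rate = 94090.91 ng/hr ÷ 12440 ng/mL = 7.563578 mL/hr
Volume infused = 7.563578 mL/hr × 1.6 hr = 12.10172 mL
Volume remaining = 50 − 12.10172 = 37.89828 mL
Drug remaining = 37.89828 mL × 12440 ng/mL = 471454.5 ng = 471.4545 mcg

471 mcg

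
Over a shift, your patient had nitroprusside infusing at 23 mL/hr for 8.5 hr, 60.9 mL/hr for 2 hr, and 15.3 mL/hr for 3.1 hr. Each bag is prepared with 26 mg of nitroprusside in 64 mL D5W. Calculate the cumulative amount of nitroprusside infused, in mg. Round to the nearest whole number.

Concentration = 26 mg ÷ 64 mL = 0.40625 mg/mL
Stage 1: 23 mL/hr × 8.5 hr = 195.5 mL → 195.5 mL × 0.40625 mg/mL = 79.42188 mg
Stage 2: 60.9 mL/hr × 2 hr = 121.8 mL → 121.8 mL × 0.40625 mg/mL = 49.48125 mg
Stage 3: 15.3 mL/hr × 3.1 hr = 47.43 mL → 47.43 mL × 0.40625 mg/mL = 19.26844 mg
Total = 79.42188 + 49.48125 + 19.26844 = 148.1716 mg

148 mg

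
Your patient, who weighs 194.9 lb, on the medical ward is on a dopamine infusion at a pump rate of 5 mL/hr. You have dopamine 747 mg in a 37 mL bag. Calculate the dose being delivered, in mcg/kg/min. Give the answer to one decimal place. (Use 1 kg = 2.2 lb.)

19.0 mcg/kg/min

Weight = 194.9 lb ÷ 2.2 lb/kg = 88.59091 kg
Concentration = 747 mg ÷ 37 mL = 20.18919 mg/mL = 20189.19 mcg/mL
Drug rate = 5 mL/hr × 20189.19 mcg/mL = 100945.9 mcg/hr
100945.9 mcg/hr ÷ 60 min/hr = 1682.432 mcg/min
1682.432 mcg/min ÷ 88.59091 kg = 18.99103 mcg/kg/min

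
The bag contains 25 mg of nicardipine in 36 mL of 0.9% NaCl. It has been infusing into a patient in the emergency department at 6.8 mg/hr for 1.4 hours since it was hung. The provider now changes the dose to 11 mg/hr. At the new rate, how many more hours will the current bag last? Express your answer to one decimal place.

Initial rate:
Concentration = 25 mg ÷ 36 mL = 0.6944444 mg/mL
Rate = 6.8 mg/hr ÷ 0.6944444 mg/mL = 9.792 mL/hr
Volume infused so far = 9.792 mL/hr × 1.4 hr = 13.7088 mL
Volume remaining = 36 − 13.7088 = 22.2912 mL
New rate:
Rate = 11 mg/hr ÷ 0.6944444 mg/mL = 15.84 mL/hr
Time remaining = 22.2912 mL ÷ 15.84 mL/hr = 1.407273 hr

1.4 hours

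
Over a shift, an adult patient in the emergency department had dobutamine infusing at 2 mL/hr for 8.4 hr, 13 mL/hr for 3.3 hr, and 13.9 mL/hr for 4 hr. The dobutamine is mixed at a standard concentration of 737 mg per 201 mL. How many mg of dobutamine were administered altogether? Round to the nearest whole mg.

423 mg

Concentration = 737 mg ÷ 201 mL = 3.666667 mg/mL
Stage 1: 2 mL/hr × 8.4 hr = 16.8 mL → 16.8 mL × 3.666667 mg/mL = 61.6 mg
Stage 2: 13 mL/hr × 3.3 hr = 42.9 mL → 42.9 mL × 3.666667 mg/mL = 157.3 mg
Stage 3: 13.9 mL/hr × 4 hr = 55.6 mL → 55.6 mL × 3.666667 mg/mL = 203.8667 mg
Total = 61.6 + 157.3 + 203.8667 = 422.7667 mg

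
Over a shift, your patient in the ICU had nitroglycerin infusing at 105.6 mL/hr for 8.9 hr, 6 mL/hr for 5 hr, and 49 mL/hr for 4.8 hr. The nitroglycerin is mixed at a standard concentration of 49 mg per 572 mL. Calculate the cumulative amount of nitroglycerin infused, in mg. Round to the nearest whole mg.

Concentration = 49 mg ÷ 572 mL = 0.08566434 mg/mL
Stage 1: 105.6 mL/hr × 8.9 hr = 939.84 mL → 939.84 mL × 0.08566434 mg/mL = 80.51077 mg
Stage 2: 6 mL/hr × 5 hr = 30 mL → 30 mL × 0.08566434 mg/mL = 2.56993 mg
Stage 3: 49 mL/hr × 4.8 hr = 235.2 mL → 235.2 mL × 0.08566434 mg/mL = 20.14825 mg
Total = 80.51077 + 2.56993 + 20.14825 = 103.229 mg

103 mg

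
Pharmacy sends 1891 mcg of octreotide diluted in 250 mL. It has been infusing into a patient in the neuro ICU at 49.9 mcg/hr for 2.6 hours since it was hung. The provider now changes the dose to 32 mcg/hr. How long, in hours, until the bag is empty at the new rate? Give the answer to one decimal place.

Initial rate:
Concentration = 1891 mcg ÷ 250 mL = 7.564 mcg/mL
Rate = 49.9 mcg/hr ÷ 7.564 mcg/mL = 6.597039 mL/hr
Volume infused so far = 6.597039 mL/hr × 2.6 hr = 17.1523 mL
Volume remaining = 250 − 17.1523 = 232.8477 mL
New rate:
Rate = 32 mcg/hr ÷ 7.564 mcg/mL = 4.230566 mL/hr
Time remaining = 232.8477 mL ÷ 4.230566 mL/hr = 55.03937 hr

55.0 hours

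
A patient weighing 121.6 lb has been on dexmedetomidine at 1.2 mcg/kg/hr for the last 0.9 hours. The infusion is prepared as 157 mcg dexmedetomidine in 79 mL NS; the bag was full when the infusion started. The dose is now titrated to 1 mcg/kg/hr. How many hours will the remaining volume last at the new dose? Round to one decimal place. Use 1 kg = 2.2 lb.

Initial rate:
Weight = 121.6 lb ÷ 2.2 lb/kg = 55.27273 kg
Dose = 1.2 mcg/kg/hr × 55.27273 kg = 66.32727 mcg/hr
Concentration = 157 mcg ÷ 79 mL = 1.987342 mcg/mL
Rate = 66.32727 mcg/hr ÷ 1.987342 mcg/mL = 33.37487 mL/hr
Volume infused so far = 33.37487 mL/hr × 0.9 hr = 30.03738 mL
Volume remaining = 79 − 30.03738 = 48.96262 mL
New rate:
Dose = 1 mcg/kg/hr × 55.27273 kg = 55.27273 mcg/hr
Rate = 55.27273 mcg/hr ÷ 1.987342 mcg/mL = 27.81239 mL/hr
Time remaining = 48.96262 mL ÷ 27.81239 mL/hr = 1.760461 hr

1.8 hours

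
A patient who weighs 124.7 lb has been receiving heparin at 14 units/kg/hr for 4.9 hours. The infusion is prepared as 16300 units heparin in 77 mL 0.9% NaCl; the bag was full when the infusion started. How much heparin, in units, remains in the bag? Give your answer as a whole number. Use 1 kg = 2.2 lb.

12412 units

Weight = 124.7 lb ÷ 2.2 lb/kg = 56.68182 kg
Dose = 14 units/kg/hr × 56.68182 kg = 793.5455 units/hr
Concentration = 16300 units ÷ 77 mL = 211.6883 units/mL
Rate = 793.5455 units/hr ÷ 211.6883 units/mL = 3.74865 mL/hr
Volume infused = 3.74865 mL/hr × 4.9 hr = 18.36839 mL
Volume remaining = 77 − 18.36839 = 58.63161 mL
Drug remaining = 58.63161 mL × 211.6883 units/mL = 12411.63 units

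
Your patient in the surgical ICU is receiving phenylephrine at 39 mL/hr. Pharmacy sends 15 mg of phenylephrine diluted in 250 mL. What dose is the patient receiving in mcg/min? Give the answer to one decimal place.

39.0 mcg/min

Concentration = 15 mg ÷ 250 mL = 0.06 mg/mL = 60 mcg/mL
Drug rate = 39 mL/hr × 60 mcg/mL = 2340 mcg/hr
2340 mcg/hr ÷ 60 min/hr = 39 mcg/min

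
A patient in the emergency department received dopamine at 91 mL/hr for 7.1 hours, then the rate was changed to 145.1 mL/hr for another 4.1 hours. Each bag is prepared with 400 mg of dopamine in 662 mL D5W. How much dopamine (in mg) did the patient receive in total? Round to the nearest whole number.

Concentration = 400 mg ÷ 662 mL = 0.6042296 mg/mL
Stage 1: 91 mL/hr × 7.1 hr = 646.1 mL → 646.1 mL × 0.6042296 mg/mL = 390.3927 mg
Stage 2: 145.1 mL/hr × 4.1 hr = 594.91 mL → 594.91 mL × 0.6042296 mg/mL = 359.4622 mg
Total = 390.3927 + 359.4622 = 749.855 mg

750 mg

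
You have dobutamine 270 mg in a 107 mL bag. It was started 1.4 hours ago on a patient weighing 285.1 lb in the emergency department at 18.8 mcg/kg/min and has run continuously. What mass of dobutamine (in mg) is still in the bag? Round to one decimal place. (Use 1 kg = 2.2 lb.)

65.4 mg

Weight = 285.1 lb ÷ 2.2 lb/kg = 129.5909 kg
Dose = 18.8 mcg/kg/min × 129.5909 kg = 2436.309 mcg/min
2436.309 mcg/min × 60 min/hr = 146178.5 mcg/hr
Concentration = 270 mg ÷ 107 mL = 2.523364 mg/mL = 2523.364 mcg/mL
Rate = 146178.5 mcg/hr ÷ 2523.364 mcg/mL = 57.93002 mL/hr
Volume infused = 57.93002 mL/hr × 1.4 hr = 81.10202 mL
Volume remaining = 107 − 81.10202 = 25.89798 mL
Drug remaining = 25.89798 mL × 2523.364 mcg/mL = 65350.04 mcg = 65.35004 mg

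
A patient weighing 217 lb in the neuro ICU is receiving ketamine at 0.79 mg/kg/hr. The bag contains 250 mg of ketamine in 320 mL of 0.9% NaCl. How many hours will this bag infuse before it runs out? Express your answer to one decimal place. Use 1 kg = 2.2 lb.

3.2 hours

Weight = 217 lb ÷ 2.2 lb/kg = 98.63636 kg
Dose = 0.79 mg/kg/hr × 98.63636 kg = 77.92273 mg/hr
Concentration = 250 mg ÷ 320 mL = 0.78125 mg/mL
Rate = 77.92273 mg/hr ÷ 0.78125 mg/mL = 99.74109 mL/hr
Duration = 320 mL ÷ 99.74109 mL/hr = 3.208307 hr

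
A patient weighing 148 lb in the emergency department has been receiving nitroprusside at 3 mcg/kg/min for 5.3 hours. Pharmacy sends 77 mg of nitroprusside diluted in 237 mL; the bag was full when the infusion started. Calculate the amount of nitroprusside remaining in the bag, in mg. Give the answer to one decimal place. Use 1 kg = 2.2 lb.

Weight = 148 lb ÷ 2.2 lb/kg = 67.27273 kg
Dose = 3 mcg/kg/min × 67.27273 kg = 201.8182 mcg/min
201.8182 mcg/min × 60 min/hr = 12109.09 mcg/hr
Concentration = 77 mg ÷ 237 mL = 0.3248945 mg/mL = 324.8945 mcg/mL
Rate = 12109.09 mcg/hr ÷ 324.8945 mcg/mL = 37.27084 mL/hr
Volume infused = 37.27084 mL/hr × 5.3 hr = 197.5354 mL
Volume remaining = 237 − 197.5354 = 39.46456 mL
Drug remaining = 39.46456 mL × 324.8945 mcg/mL = 12821.82 mcg = 12.82182 mg

12.8 mg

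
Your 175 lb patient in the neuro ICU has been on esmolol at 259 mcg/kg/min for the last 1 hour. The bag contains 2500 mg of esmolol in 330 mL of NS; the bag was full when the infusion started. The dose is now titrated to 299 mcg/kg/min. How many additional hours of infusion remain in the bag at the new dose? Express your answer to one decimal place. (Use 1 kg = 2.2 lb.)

Initial rate:
Weight = 175 lb ÷ 2.2 lb/kg = 79.54545 kg
Dose = 259 mcg/kg/min × 79.54545 kg = 20602.27 mcg/min
20602.27 mcg/min × 60 min/hr = 1236136 mcg/hr
Concentration = 2500 mg ÷ 330 mL = 7.575758 mg/mL = 7575.758 mcg/mL
Rate = 1236136 mcg/hr ÷ 7575.758 mcg/mL = 163.17 mL/hr
Volume infused so far = 163.17 mL/hr × 1 hr = 163.17 mL
Volume remaining = 330 − 163.17 = 166.83 mL
New rate:
Dose = 299 mcg/kg/min × 79.54545 kg = 23784.09 mcg/min
23784.09 mcg/min × 60 min/hr = 1427045 mcg/hr
Rate = 1427045 mcg/hr ÷ 7575.758 mcg/mL = 188.37 mL/hr
Time remaining = 166.83 mL ÷ 188.37 mL/hr = 0.8856506 hr

0.9 hours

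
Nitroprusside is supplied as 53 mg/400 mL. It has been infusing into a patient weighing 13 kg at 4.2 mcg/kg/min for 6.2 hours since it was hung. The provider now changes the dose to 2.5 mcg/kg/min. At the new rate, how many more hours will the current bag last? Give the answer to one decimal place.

16.8 hours

Initial rate:
Dose = 4.2 mcg/kg/min × 13 kg = 54.6 mcg/min
54.6 mcg/min × 60 min/hr = 3276 mcg/hr
Concentration = 53 mg ÷ 400 mL = 0.1325 mg/mL = 132.5 mcg/mL
Rate = 3276 mcg/hr ÷ 132.5 mcg/mL = 24.72453 mL/hr
Volume infused so far = 24.72453 mL/hr × 6.2 hr = 153.2921 mL
Volume remaining = 400 − 153.2921 = 246.7079 mL
New rate:
Dose = 2.5 mcg/kg/min × 13 kg = 32.5 mcg/min
32.5 mcg/min × 60 min/hr = 1950 mcg/hr
Rate = 1950 mcg/hr ÷ 132.5 mcg/mL = 14.71698 mL/hr
Time remaining = 246.7079 mL ÷ 14.71698 mL/hr = 16.76349 hr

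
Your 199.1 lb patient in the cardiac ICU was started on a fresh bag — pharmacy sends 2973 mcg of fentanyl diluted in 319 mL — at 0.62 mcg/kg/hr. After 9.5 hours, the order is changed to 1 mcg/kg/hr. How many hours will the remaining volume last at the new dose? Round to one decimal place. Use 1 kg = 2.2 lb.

Initial rate:
Weight = 199.1 lb ÷ 2.2 lb/kg = 90.5 kg
Dose = 0.62 mcg/kg/hr × 90.5 kg = 56.11 mcg/hr
Concentration = 2973 mcg ÷ 319 mL = 9.319749 mcg/mL
Rate = 56.11 mcg/hr ÷ 9.319749 mcg/mL = 6.020548 mL/hr
Volume infused so far = 6.020548 mL/hr × 9.5 hr = 57.19521 mL
Volume remaining = 319 − 57.19521 = 261.8048 mL
New rate:
Dose = 1 mcg/kg/hr × 90.5 kg = 90.5 mcg/hr
Rate = 90.5 mcg/hr ÷ 9.319749 mcg/mL = 9.710562 mL/hr
Time remaining = 261.8048 mL ÷ 9.710562 mL/hr = 26.96083 hr

27.0 hours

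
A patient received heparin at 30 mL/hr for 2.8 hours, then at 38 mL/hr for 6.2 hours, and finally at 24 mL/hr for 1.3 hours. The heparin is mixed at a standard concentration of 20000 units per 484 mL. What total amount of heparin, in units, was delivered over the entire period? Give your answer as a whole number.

Concentration = 20000 units ÷ 484 mL = 41.32231 units/mL
Stage 1: 30 mL/hr × 2.8 hr = 84 mL → 84 mL × 41.32231 units/mL = 3471.074 units
Stage 2: 38 mL/hr × 6.2 hr = 235.6 mL → 235.6 mL × 41.32231 units/mL = 9735.537 units
Stage 3: 24 mL/hr × 1.3 hr = 31.2 mL → 31.2 mL × 41.32231 units/mL = 1289.256 units
Total = 3471.074 + 9735.537 + 1289.256 = 14495.87 units

14496 units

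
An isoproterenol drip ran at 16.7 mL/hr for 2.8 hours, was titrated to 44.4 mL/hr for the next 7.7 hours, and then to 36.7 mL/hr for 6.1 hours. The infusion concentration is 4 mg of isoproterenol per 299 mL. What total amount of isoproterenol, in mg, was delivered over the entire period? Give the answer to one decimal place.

Concentration = 4 mg ÷ 299 mL = 0.01337793 mg/mL
Stage 1: 16.7 mL/hr × 2.8 hr = 46.76 mL → 46.76 mL × 0.01337793 mg/mL = 0.6255518 mg
Stage 2: 44.4 mL/hr × 7.7 hr = 341.88 mL → 341.88 mL × 0.01337793 mg/mL = 4.573645 mg
Stage 3: 36.7 mL/hr × 6.1 hr = 223.87 mL → 223.87 mL × 0.01337793 mg/mL = 2.994916 mg
Total = 0.6255518 + 4.573645 + 2.994916 = 8.194114 mg

8.2 mg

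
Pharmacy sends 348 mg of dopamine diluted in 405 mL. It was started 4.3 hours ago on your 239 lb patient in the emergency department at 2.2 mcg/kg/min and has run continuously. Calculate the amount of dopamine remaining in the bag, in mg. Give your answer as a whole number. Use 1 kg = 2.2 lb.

286 mg

Weight = 239 lb ÷ 2.2 lb/kg = 108.6364 kg
Dose = 2.2 mcg/kg/min × 108.6364 kg = 239 mcg/min
239 mcg/min × 60 min/hr = 14340 mcg/hr
Concentration = 348 mg ÷ 405 mL = 0.8592593 mg/mL = 859.2593 mcg/mL
Rate = 14340 mcg/hr ÷ 859.2593 mcg/mL = 16.68879 mL/hr
Volume infused = 16.68879 mL/hr × 4.3 hr = 71.76181 mL
Volume remaining = 405 − 71.76181 = 333.2382 mL
Drug remaining = 333.2382 mL × 859.2593 mcg/mL = 286338 mcg = 286.338 mg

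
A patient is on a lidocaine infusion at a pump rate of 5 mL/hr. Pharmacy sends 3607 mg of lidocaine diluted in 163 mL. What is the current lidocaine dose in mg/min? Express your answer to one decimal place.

Concentration = 3607 mg ÷ 163 mL = 22.12883 mg/mL
Drug rate = 5 mL/hr × 22.12883 mg/mL = 110.6442 mg/hr
110.6442 mg/hr ÷ 60 min/hr = 1.84407 mg/min

1.8 mg/min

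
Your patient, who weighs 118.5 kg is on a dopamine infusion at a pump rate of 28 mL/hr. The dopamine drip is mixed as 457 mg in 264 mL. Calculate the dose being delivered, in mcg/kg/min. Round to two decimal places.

6.82 mcg/kg/min

Concentration = 457 mg ÷ 264 mL = 1.731061 mg/mL = 1731.061 mcg/mL
Drug rate = 28 mL/hr × 1731.061 mcg/mL = 48469.7 mcg/hr
48469.7 mcg/hr ÷ 60 min/hr = 807.8283 mcg/min
807.8283 mcg/min ÷ 118.5 kg = 6.817116 mcg/kg/min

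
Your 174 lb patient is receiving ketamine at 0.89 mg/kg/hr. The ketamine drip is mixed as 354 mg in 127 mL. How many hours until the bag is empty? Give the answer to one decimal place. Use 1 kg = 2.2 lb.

5.0 hours

Weight = 174 lb ÷ 2.2 lb/kg = 79.09091 kg
Dose = 0.89 mg/kg/hr × 79.09091 kg = 70.39091 mg/hr
Concentration = 354 mg ÷ 127 mL = 2.787402 mg/mL
Rate = 70.39091 mg/hr ÷ 2.787402 mg/mL = 25.25324 mL/hr
Duration = 127 mL ÷ 25.25324 mL/hr = 5.029059 hr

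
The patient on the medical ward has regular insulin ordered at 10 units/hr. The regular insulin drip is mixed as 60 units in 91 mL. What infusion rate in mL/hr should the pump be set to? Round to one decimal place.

Concentration = 60 units ÷ 91 mL = 0.6593407 units/mL
Rate = 10 units/hr ÷ 0.6593407 units/mL = 15.16667 mL/hr

15.2 mL/hr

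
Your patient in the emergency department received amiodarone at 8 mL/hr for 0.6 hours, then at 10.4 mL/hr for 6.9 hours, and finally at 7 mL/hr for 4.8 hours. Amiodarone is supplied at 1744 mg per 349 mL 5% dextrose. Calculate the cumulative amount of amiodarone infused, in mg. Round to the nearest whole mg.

550 mg

Concentration = 1744 mg ÷ 349 mL = 4.997135 mg/mL
Stage 1: 8 mL/hr × 0.6 hr = 4.8 mL → 4.8 mL × 4.997135 mg/mL = 23.98625 mg
Stage 2: 10.4 mL/hr × 6.9 hr = 71.76 mL → 71.76 mL × 4.997135 mg/mL = 358.5944 mg
Stage 3: 7 mL/hr × 4.8 hr = 33.6 mL → 33.6 mL × 4.997135 mg/mL = 167.9037 mg
Total = 23.98625 + 358.5944 + 167.9037 = 550.4844 mg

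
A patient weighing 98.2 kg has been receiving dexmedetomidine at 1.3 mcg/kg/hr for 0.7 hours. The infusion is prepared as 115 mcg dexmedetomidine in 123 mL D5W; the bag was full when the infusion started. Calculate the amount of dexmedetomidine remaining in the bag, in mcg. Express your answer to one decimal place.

25.6 mcg

Dose = 1.3 mcg/kg/hr × 98.2 kg = 127.66 mcg/hr
Concentration = 115 mcg ÷ 123 mL = 0.9349593 mcg/mL
Rate = 127.66 mcg/hr ÷ 0.9349593 mcg/mL = 136.5407 mL/hr
Volume infused = 136.5407 mL/hr × 0.7 hr = 95.57849 mL
Volume remaining = 123 − 95.57849 = 27.42151 mL
Drug remaining = 27.42151 mL × 0.9349593 mcg/mL = 25.638 mcg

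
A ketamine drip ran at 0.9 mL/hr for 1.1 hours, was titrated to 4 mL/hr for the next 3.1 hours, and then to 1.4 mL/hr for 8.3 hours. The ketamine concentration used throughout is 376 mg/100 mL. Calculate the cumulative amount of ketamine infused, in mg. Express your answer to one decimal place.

Concentration = 376 mg ÷ 100 mL = 3.76 mg/mL
Stage 1: 0.9 mL/hr × 1.1 hr = 0.99 mL → 0.99 mL × 3.76 mg/mL = 3.7224 mg
Stage 2: 4 mL/hr × 3.1 hr = 12.4 mL → 12.4 mL × 3.76 mg/mL = 46.624 mg
Stage 3: 1.4 mL/hr × 8.3 hr = 11.62 mL → 11.62 mL × 3.76 mg/mL = 43.6912 mg
Total = 3.7224 + 46.624 + 43.6912 = 94.0376 mg

94.0 mg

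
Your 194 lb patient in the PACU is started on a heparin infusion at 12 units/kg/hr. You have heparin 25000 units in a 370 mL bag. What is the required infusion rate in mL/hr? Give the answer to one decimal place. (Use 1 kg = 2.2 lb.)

15.7 mL/hr

Weight = 194 lb ÷ 2.2 lb/kg = 88.18182 kg
Dose = 12 units/kg/hr × 88.18182 kg = 1058.182 units/hr
Concentration = 25000 units ÷ 370 mL = 67.56757 units/mL
Rate = 1058.182 units/hr ÷ 67.56757 units/mL = 15.66109 mL/hr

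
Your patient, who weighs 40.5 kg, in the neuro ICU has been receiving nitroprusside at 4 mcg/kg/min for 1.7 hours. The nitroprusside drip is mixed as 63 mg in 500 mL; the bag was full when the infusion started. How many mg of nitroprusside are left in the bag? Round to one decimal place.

46.5 mg

Dose = 4 mcg/kg/min × 40.5 kg = 162 mcg/min
162 mcg/min × 60 min/hr = 9720 mcg/hr
Concentration = 63 mg ÷ 500 mL = 0.126 mg/mL = 126 mcg/mL
Rate = 9720 mcg/hr ÷ 126 mcg/mL = 77.14286 mL/hr
Volume infused = 77.14286 mL/hr × 1.7 hr = 131.1429 mL
Volume remaining = 500 − 131.1429 = 368.8571 mL
Drug remaining = 368.8571 mL × 126 mcg/mL = 46476 mcg = 46.476 mg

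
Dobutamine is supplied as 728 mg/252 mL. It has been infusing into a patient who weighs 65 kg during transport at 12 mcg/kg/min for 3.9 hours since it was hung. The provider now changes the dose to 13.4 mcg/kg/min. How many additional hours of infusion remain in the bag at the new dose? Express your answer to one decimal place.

10.4 hours

Initial rate:
Dose = 12 mcg/kg/min × 65 kg = 780 mcg/min
780 mcg/min × 60 min/hr = 46800 mcg/hr
Concentration = 728 mg ÷ 252 mL = 2.888889 mg/mL = 2888.889 mcg/mL
Rate = 46800 mcg/hr ÷ 2888.889 mcg/mL = 16.2 mL/hr
Volume infused so far = 16.2 mL/hr × 3.9 hr = 63.18 mL
Volume remaining = 252 − 63.18 = 188.82 mL
New rate:
Dose = 13.4 mcg/kg/min × 65 kg = 871 mcg/min
871 mcg/min × 60 min/hr = 52260 mcg/hr
Rate = 52260 mcg/hr ÷ 2888.889 mcg/mL = 18.09 mL/hr
Time remaining = 188.82 mL ÷ 18.09 mL/hr = 10.43781 hr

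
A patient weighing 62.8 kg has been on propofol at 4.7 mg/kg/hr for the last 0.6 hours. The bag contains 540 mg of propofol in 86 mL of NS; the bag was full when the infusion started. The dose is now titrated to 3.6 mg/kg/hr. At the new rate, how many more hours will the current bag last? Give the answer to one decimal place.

1.6 hours

Initial rate:
Dose = 4.7 mg/kg/hr × 62.8 kg = 295.16 mg/hr
Concentration = 540 mg ÷ 86 mL = 6.27907 mg/mL
Rate = 295.16 mg/hr ÷ 6.27907 mg/mL = 47.00696 mL/hr
Volume infused so far = 47.00696 mL/hr × 0.6 hr = 28.20418 mL
Volume remaining = 86 − 28.20418 = 57.79582 mL
New rate:
Dose = 3.6 mg/kg/hr × 62.8 kg = 226.08 mg/hr
Rate = 226.08 mg/hr ÷ 6.27907 mg/mL = 36.00533 mL/hr
Time remaining = 57.79582 mL ÷ 36.00533 mL/hr = 1.605202 hr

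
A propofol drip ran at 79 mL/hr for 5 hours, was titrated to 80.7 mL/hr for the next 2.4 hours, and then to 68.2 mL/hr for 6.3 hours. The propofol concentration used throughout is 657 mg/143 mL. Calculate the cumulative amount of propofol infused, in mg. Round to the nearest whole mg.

Concentration = 657 mg ÷ 143 mL = 4.594406 mg/mL
Stage 1: 79 mL/hr × 5 hr = 395 mL → 395 mL × 4.594406 mg/mL = 1814.79 mg
Stage 2: 80.7 mL/hr × 2.4 hr = 193.68 mL → 193.68 mL × 4.594406 mg/mL = 889.8445 mg
Stage 3: 68.2 mL/hr × 6.3 hr = 429.66 mL → 429.66 mL × 4.594406 mg/mL = 1974.032 mg
Total = 1814.79 + 889.8445 + 1974.032 = 4678.667 mg

4679 mg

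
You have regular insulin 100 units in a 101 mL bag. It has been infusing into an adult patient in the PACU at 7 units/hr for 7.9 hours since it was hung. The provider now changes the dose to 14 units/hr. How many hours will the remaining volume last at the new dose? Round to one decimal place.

Initial rate:
Concentration = 100 units ÷ 101 mL = 0.990099 units/mL
Rate = 7 units/hr ÷ 0.990099 units/mL = 7.07 mL/hr
Volume infused so far = 7.07 mL/hr × 7.9 hr = 55.853 mL
Volume remaining = 101 − 55.853 = 45.147 mL
New rate:
Rate = 14 units/hr ÷ 0.990099 units/mL = 14.14 mL/hr
Time remaining = 45.147 mL ÷ 14.14 mL/hr = 3.192857 hr

3.2 hours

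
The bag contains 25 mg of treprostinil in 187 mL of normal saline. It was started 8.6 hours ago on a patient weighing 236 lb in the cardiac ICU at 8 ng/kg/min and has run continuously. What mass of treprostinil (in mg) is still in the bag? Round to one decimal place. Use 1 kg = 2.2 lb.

24.6 mg

Weight = 236 lb ÷ 2.2 lb/kg = 107.2727 kg
Dose = 8 ng/kg/min × 107.2727 kg = 858.1818 ng/min
858.1818 ng/min × 60 min/hr = 51490.91 ng/hr
Concentration = 25 mg ÷ 187 mL = 0.1336898 mg/mL = 133689.8 ng/mL
Rate = 51490.91 ng/hr ÷ 133689.8 ng/mL = 0.385152 mL/hr
Volume infused = 0.385152 mL/hr × 8.6 hr = 3.312307 mL
Volume remaining = 187 − 3.312307 = 183.6877 mL
Drug remaining = 183.6877 mL × 133689.8 ng/mL = 24557178 ng = 24.55718 mg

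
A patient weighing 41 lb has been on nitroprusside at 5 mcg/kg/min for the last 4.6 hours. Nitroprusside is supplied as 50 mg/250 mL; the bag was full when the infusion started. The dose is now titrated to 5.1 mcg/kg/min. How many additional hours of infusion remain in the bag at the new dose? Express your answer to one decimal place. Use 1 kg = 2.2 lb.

4.3 hours

Initial rate:
Weight = 41 lb ÷ 2.2 lb/kg = 18.63636 kg
Dose = 5 mcg/kg/min × 18.63636 kg = 93.18182 mcg/min
93.18182 mcg/min × 60 min/hr = 5590.909 mcg/hr
Concentration = 50 mg ÷ 250 mL = 0.2 mg/mL = 200 mcg/mL
Rate = 5590.909 mcg/hr ÷ 200 mcg/mL = 27.95455 mL/hr
Volume infused so far = 27.95455 mL/hr × 4.6 hr = 128.5909 mL
Volume remaining = 250 − 128.5909 = 121.4091 mL
New rate:
Dose = 5.1 mcg/kg/min × 18.63636 kg = 95.04545 mcg/min
95.04545 mcg/min × 60 min/hr = 5702.727 mcg/hr
Rate = 5702.727 mcg/hr ÷ 200 mcg/mL = 28.51364 mL/hr
Time remaining = 121.4091 mL ÷ 28.51364 mL/hr = 4.257931 hr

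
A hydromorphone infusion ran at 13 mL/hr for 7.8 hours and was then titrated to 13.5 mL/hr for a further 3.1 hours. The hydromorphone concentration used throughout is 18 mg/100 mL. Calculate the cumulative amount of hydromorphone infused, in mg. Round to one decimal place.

Concentration = 18 mg ÷ 100 mL = 0.18 mg/mL
Stage 1: 13 mL/hr × 7.8 hr = 101.4 mL → 101.4 mL × 0.18 mg/mL = 18.252 mg
Stage 2: 13.5 mL/hr × 3.1 hr = 41.85 mL → 41.85 mL × 0.18 mg/mL = 7.533 mg
Total = 18.252 + 7.533 = 25.785 mg

25.8 mg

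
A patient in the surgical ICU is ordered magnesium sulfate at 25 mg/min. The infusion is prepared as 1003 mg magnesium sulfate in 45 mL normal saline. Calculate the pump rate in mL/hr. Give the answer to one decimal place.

25 mg/min × 60 min/hr = 1500 mg/hr
Concentration = 1003 mg ÷ 45 mL = 22.28889 mg/mL
Rate = 1500 mg/hr ÷ 22.28889 mg/mL = 67.29811 mL/hr

67.3 mL/hr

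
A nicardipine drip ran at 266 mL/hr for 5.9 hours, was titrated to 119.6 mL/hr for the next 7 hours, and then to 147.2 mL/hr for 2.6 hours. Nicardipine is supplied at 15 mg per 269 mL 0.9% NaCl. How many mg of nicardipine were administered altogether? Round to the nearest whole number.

156 mg

Concentration = 15 mg ÷ 269 mL = 0.05576208 mg/mL
Stage 1: 266 mL/hr × 5.9 hr = 1569.4 mL → 1569.4 mL × 0.05576208 mg/mL = 87.51301 mg
Stage 2: 119.6 mL/hr × 7 hr = 837.2 mL → 837.2 mL × 0.05576208 mg/mL = 46.68401 mg
Stage 3: 147.2 mL/hr × 2.6 hr = 382.72 mL → 382.72 mL × 0.05576208 mg/mL = 21.34126 mg
Total = 87.51301 + 46.68401 + 21.34126 = 155.5383 mg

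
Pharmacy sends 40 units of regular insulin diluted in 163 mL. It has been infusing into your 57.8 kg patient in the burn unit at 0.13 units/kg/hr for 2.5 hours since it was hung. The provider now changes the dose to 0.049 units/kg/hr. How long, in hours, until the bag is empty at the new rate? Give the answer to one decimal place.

Initial rate:
Dose = 0.13 units/kg/hr × 57.8 kg = 7.514 units/hr
Concentration = 40 units ÷ 163 mL = 0.2453988 units/mL
Rate = 7.514 units/hr ÷ 0.2453988 units/mL = 30.61955 mL/hr
Volume infused so far = 30.61955 mL/hr × 2.5 hr = 76.54887 mL
Volume remaining = 163 − 76.54887 = 86.45113 mL
New rate:
Dose = 0.049 units/kg/hr × 57.8 kg = 2.8322 units/hr
Rate = 2.8322 units/hr ÷ 0.2453988 units/mL = 11.54121 mL/hr
Time remaining = 86.45113 mL ÷ 11.54121 mL/hr = 7.490643 hr

7.5 hours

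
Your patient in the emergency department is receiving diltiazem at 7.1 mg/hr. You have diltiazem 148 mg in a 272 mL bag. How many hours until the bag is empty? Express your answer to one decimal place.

Concentration = 148 mg ÷ 272 mL = 0.5441176 mg/mL
Rate = 7.1 mg/hr ÷ 0.5441176 mg/mL = 13.04865 mL/hr
Duration = 272 mL ÷ 13.04865 mL/hr = 20.84507 hr

20.8 hours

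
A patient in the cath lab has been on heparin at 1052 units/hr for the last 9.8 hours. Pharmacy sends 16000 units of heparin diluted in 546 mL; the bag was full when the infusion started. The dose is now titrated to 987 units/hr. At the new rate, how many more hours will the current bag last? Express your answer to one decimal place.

Initial rate:
Concentration = 16000 units ÷ 546 mL = 29.30403 units/mL
Rate = 1052 units/hr ÷ 29.30403 units/mL = 35.8995 mL/hr
Volume infused so far = 35.8995 mL/hr × 9.8 hr = 351.8151 mL
Volume remaining = 546 − 351.8151 = 194.1849 mL
New rate:
Rate = 987 units/hr ÷ 29.30403 units/mL = 33.68138 mL/hr
Time remaining = 194.1849 mL ÷ 33.68138 mL/hr = 5.76535 hr

5.8 hours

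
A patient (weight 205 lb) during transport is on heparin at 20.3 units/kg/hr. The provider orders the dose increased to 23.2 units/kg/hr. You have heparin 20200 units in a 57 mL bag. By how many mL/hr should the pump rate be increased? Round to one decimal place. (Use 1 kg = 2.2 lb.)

0.8 mL/hr

At the current dose:
Weight = 205 lb ÷ 2.2 lb/kg = 93.18182 kg
Dose = 20.3 units/kg/hr × 93.18182 kg = 1891.591 units/hr
Concentration = 20200 units ÷ 57 mL = 354.386 units/mL
Rate = 1891.591 units/hr ÷ 354.386 units/mL = 5.337658 mL/hr
At the new dose:
Dose = 23.2 units/kg/hr × 93.18182 kg = 2161.818 units/hr
Rate = 2161.818 units/hr ÷ 354.386 units/mL = 6.10018 mL/hr
Change = 6.10018 − 5.337658 = 0.7625225 mL/hr → 0.7625225 mL/hr increase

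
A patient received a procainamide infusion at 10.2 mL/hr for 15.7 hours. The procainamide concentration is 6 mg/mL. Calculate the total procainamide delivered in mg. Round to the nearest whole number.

961 mg

Drug rate = 10.2 mL/hr × 6 mg/mL = 61.2 mg/hr
Total = 61.2 mg/hr × 15.7 hr = 960.84 mg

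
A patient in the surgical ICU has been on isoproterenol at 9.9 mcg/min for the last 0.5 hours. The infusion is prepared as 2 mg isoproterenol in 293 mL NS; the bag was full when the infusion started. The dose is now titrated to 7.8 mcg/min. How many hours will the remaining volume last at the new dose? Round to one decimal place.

Initial rate:
9.9 mcg/min × 60 min/hr = 594 mcg/hr
Concentration = 2 mg ÷ 293 mL = 0.006825939 mg/mL = 6.825939 mcg/mL
Rate = 594 mcg/hr ÷ 6.825939 mcg/mL = 87.021 mL/hr
Volume infused so far = 87.021 mL/hr × 0.5 hr = 43.5105 mL
Volume remaining = 293 − 43.5105 = 249.4895 mL
New rate:
7.8 mcg/min × 60 min/hr = 468 mcg/hr
Rate = 468 mcg/hr ÷ 6.825939 mcg/mL = 68.562 mL/hr
Time remaining = 249.4895 mL ÷ 68.562 mL/hr = 3.638889 hr

3.6 hours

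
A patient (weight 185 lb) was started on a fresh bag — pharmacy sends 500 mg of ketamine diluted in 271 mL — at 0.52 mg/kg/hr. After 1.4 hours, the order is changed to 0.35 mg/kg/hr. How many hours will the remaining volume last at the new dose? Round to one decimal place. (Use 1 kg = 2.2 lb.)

Initial rate:
Weight = 185 lb ÷ 2.2 lb/kg = 84.09091 kg
Dose = 0.52 mg/kg/hr × 84.09091 kg = 43.72727 mg/hr
Concentration = 500 mg ÷ 271 mL = 1.845018 mg/mL
Rate = 43.72727 mg/hr ÷ 1.845018 mg/mL = 23.70018 mL/hr
Volume infused so far = 23.70018 mL/hr × 1.4 hr = 33.18025 mL
Volume remaining = 271 − 33.18025 = 237.8197 mL
New rate:
Dose = 0.35 mg/kg/hr × 84.09091 kg = 29.43182 mg/hr
Rate = 29.43182 mg/hr ÷ 1.845018 mg/mL = 15.95205 mL/hr
Time remaining = 237.8197 mL ÷ 15.95205 mL/hr = 14.90842 hr

14.9 hours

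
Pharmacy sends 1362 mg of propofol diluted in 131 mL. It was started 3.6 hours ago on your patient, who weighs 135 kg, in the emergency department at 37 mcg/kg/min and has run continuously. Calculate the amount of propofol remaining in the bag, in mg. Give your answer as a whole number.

283 mg

Dose = 37 mcg/kg/min × 135 kg = 4995 mcg/min
4995 mcg/min × 60 min/hr = 299700 mcg/hr
Concentration = 1362 mg ÷ 131 mL = 10.39695 mg/mL = 10396.95 mcg/mL
Rate = 299700 mcg/hr ÷ 10396.95 mcg/mL = 28.82577 mL/hr
Volume infused = 28.82577 mL/hr × 3.6 hr = 103.7728 mL
Volume remaining = 131 − 103.7728 = 27.22722 mL
Drug remaining = 27.22722 mL × 10396.95 mcg/mL = 283080 mcg = 283.08 mg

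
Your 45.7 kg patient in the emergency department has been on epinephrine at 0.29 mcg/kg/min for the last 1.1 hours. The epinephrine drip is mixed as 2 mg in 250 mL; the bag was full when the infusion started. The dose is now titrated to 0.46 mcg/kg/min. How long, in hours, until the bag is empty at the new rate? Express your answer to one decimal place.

0.9 hours

Initial rate:
Dose = 0.29 mcg/kg/min × 45.7 kg = 13.253 mcg/min
13.253 mcg/min × 60 min/hr = 795.18 mcg/hr
Concentration = 2 mg ÷ 250 mL = 0.008 mg/mL = 8 mcg/mL
Rate = 795.18 mcg/hr ÷ 8 mcg/mL = 99.3975 mL/hr
Volume infused so far = 99.3975 mL/hr × 1.1 hr = 109.3373 mL
Volume remaining = 250 − 109.3373 = 140.6627 mL
New rate:
Dose = 0.46 mcg/kg/min × 45.7 kg = 21.022 mcg/min
21.022 mcg/min × 60 min/hr = 1261.32 mcg/hr
Rate = 1261.32 mcg/hr ÷ 8 mcg/mL = 157.665 mL/hr
Time remaining = 140.6627 mL ÷ 157.665 mL/hr = 0.8921622 hr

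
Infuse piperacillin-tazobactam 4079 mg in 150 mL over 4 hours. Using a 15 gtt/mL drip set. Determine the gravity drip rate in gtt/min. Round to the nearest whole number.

150 mL ÷ (4 hr × 60 = 240 min) = 0.625 mL/min
0.625 mL/min × 15 gtt/mL = 9.375 gtt/min

9 gtt/min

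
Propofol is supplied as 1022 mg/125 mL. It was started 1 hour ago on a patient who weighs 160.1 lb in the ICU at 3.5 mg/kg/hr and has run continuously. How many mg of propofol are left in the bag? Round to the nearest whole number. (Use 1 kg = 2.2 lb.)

767 mg

Weight = 160.1 lb ÷ 2.2 lb/kg = 72.77273 kg
Dose = 3.5 mg/kg/hr × 72.77273 kg = 254.7045 mg/hr
Concentration = 1022 mg ÷ 125 mL = 8.176 mg/mL
Rate = 254.7045 mg/hr ÷ 8.176 mg/mL = 31.15271 mL/hr
Volume infused = 31.15271 mL/hr × 1 hr = 31.15271 mL
Volume remaining = 125 − 31.15271 = 93.84729 mL
Drug remaining = 93.84729 mL × 8.176 mg/mL = 767.2955 mg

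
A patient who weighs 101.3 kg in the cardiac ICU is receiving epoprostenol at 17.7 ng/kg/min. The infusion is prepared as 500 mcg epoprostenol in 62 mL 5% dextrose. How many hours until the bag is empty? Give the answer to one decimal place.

4.6 hours

Dose = 17.7 ng/kg/min × 101.3 kg = 1793.01 ng/min
1793.01 ng/min × 60 min/hr = 107580.6 ng/hr
Concentration = 500 mcg ÷ 62 mL = 8.064516 mcg/mL = 8064.516 ng/mL
Rate = 107580.6 ng/hr ÷ 8064.516 ng/mL = 13.33999 mL/hr
Duration = 62 mL ÷ 13.33999 mL/hr = 4.647678 hr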